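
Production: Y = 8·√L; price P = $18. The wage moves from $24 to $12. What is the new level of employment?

L* = 36

From P·MP_L = w with MP_L = 4·L^(-1/2), the labor demand is L(w) = (72/w)^(2).
At w = 24: L = 9. At w = 12: L = 36.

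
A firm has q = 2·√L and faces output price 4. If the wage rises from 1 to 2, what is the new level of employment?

From P·MP_L = w with MP_L = L^(-1/2), the labor demand is L(w) = (4/w)^(2).
At w = 1: L = 16. At w = 2: L = 4.

L* = 4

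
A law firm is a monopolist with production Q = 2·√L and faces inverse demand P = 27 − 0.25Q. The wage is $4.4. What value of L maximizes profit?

L* = 25

Marginal revenue from the inverse demand is MR = 27 − 0.5Q.
The marginal product is MP_L = L^(-1/2).
A monopolist hires until marginal revenue product equals the wage: MR·MP_L = w.
At L, Q = 2·√L. Substituting and solving: (27 − √L)·L^(-1/2) = 4.4 gives L = 25.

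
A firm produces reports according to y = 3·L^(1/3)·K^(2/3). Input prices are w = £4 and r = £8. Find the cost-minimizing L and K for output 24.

L* = 8, K* = 8

Cost minimization requires the marginal rate of technical substitution to equal the input-price ratio: MP_L/MP_K = w/r.
Here MP_L/MP_K = (1/3)·(K/L)/(2/3) = 0.5·(K/L). Setting this equal to 4/8 = 0.5 gives K = L.
Substituting into y = 24: 3·L^(1/3)·(L)^(2/3) = 24.
Solving, L = 8 and K = 8.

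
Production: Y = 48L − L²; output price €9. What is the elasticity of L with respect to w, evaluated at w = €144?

From P·MP_L = w with MP_L = 48 − 2L, labor demand is L(w) = (48 − w/9)/2.
dL/dw = −1/(18) = -1/18.
At w = 144, L = 16, so ε = (dL/dw)·(w/L) = (-1/18)·(144/16) = -0.5.

ε = -0.5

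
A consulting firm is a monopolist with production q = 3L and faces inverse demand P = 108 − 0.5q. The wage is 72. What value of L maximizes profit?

Marginal revenue from the inverse demand is MR = 108 − q.
The marginal product is MP_L = 3.
A monopolist hires until marginal revenue product equals the wage: MR·MP_L = w.
(108 − 3L)·3 = 72, so L = 28.

L* = 28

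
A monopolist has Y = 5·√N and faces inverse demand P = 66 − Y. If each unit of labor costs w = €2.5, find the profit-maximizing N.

N* = 36

Marginal revenue from the inverse demand is MR = 66 − 2Y.
The marginal product is MP_N = 2.5·N^(-1/2).
A monopolist hires until marginal revenue product equals the wage: MR·MP_N = w.
At N, Y = 5·√N. Substituting and solving: (66 − 10·√N)·2.5·N^(-1/2) = 2.5 gives N = 36.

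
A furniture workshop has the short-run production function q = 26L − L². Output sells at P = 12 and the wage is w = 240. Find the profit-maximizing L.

The marginal product of L is MP_L = 26 − 2L.
A price-taking firm hires until the value of the marginal product equals the wage: P·MP_L = w, so 12·(26 − 2L) = 240.
Then 26 − 2L = 20, giving L = 3.

L* = 3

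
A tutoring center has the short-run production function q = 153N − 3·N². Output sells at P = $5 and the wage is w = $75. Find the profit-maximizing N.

N* = 23

The marginal product of N is MP_N = 153 − 6N.
A price-taking firm hires until the value of the marginal product equals the wage: P·MP_N = w, so 5·(153 − 6N) = 75.
Then 153 − 6N = 15, giving N = 23.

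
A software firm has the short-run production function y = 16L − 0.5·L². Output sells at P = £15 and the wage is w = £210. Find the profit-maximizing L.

L* = 2

The marginal product of L is MP_L = 16 − L.
A price-taking firm hires until the value of the marginal product equals the wage: P·MP_L = w, so 15·(16 − L) = 210.
Then 16 − L = 14, giving L = 2.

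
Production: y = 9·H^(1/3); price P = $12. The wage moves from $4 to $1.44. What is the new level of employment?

From P·MP_H = w with MP_H = 3·H^(-2/3), the labor demand is H(w) = (36/w)^(3/2).
At w = 4: H = 27. At w = 1.44: H = 125.

H* = 125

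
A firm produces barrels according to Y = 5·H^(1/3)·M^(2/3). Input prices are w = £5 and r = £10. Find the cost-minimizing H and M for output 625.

Cost minimization requires the marginal rate of technical substitution to equal the input-price ratio: MP_H/MP_M = w/r.
Here MP_H/MP_M = (1/3)·(M/H)/(2/3) = 0.5·(M/H). Setting this equal to 5/10 = 0.5 gives M = H.
Substituting into Y = 625: 5·H^(1/3)·(H)^(2/3) = 625.
Solving, H = 125 and M = 125.

H* = 125, M* = 125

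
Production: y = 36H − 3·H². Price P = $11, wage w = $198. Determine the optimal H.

The marginal product of H is MP_H = 36 − 6H.
A price-taking firm hires until the value of the marginal product equals the wage: P·MP_H = w, so 11·(36 − 6H) = 198.
Then 36 − 6H = 18, giving H = 3.

H* = 3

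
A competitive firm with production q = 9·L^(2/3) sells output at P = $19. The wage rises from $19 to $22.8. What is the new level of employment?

From P·MP_L = w with MP_L = 6·L^(-1/3), the labor demand is L(w) = (114/w)^(3).
At w = 19: L = 216. At w = 22.8: L = 125.

L* = 125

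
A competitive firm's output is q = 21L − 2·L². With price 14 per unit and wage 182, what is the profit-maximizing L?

The marginal product of L is MP_L = 21 − 4L.
A price-taking firm hires until the value of the marginal product equals the wage: P·MP_L = w, so 14·(21 − 4L) = 182.
Then 21 − 4L = 13, giving L = 2.

L* = 2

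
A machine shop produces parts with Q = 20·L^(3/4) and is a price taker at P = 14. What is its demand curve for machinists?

MP_L = (3/4)·20·L^(-1/4) = 15·L^(-1/4).
Setting P·MP_L = w: 210·L^(-1/4) = w.
Solving for L: L^(-1/4) = w/210, so L = (210/w)^(4).

L(w) = (210/w)^(4)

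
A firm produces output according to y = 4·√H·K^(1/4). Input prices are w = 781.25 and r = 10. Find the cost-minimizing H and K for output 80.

H* = 16, K* = 625

Cost minimization requires the marginal rate of technical substitution to equal the input-price ratio: MP_H/MP_K = w/r.
Here MP_H/MP_K = (1/2)·(K/H)/(1/4) = 2·(K/H). Setting this equal to 781.25/10 = 78.125 gives K = 39.0625H.
Substituting into y = 80: 4·H^(1/2)·(39.0625H)^(1/4) = 80.
Solving, H = 16 and K = 625.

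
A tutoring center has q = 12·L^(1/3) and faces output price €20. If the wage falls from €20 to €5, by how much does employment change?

ΔL = 56

From P·MP_L = w with MP_L = 4·L^(-2/3), the labor demand is L(w) = (80/w)^(3/2).
At w = 20: L = 8. At w = 5: L = 64.
ΔL = 64 − 8 = 56.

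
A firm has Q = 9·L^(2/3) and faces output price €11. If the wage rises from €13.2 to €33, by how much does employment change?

From P·MP_L = w with MP_L = 6·L^(-1/3), the labor demand is L(w) = (66/w)^(3).
At w = 13.2: L = 125. At w = 33: L = 8.
ΔL = 8 − 125 = -117.

ΔL = -117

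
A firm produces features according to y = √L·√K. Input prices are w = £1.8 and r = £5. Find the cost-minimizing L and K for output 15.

L* = 25, K* = 9

Cost minimization requires the marginal rate of technical substitution to equal the input-price ratio: MP_L/MP_K = w/r.
Here MP_L/MP_K = (1/2)·(K/L)/(1/2) = (K/L). Setting this equal to 1.8/5 = 0.36 gives K = 0.36L.
Substituting into y = 15: L^(1/2)·(0.36L)^(1/2) = 15.
Solving, L = 25 and K = 9.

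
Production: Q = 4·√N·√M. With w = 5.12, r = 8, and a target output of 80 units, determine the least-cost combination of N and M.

N* = 25, M* = 16

Cost minimization requires the marginal rate of technical substitution to equal the input-price ratio: MP_N/MP_M = w/r.
Here MP_N/MP_M = (1/2)·(M/N)/(1/2) = (M/N). Setting this equal to 5.12/8 = 0.64 gives M = 0.64N.
Substituting into Q = 80: 4·N^(1/2)·(0.64N)^(1/2) = 80.
Solving, N = 25 and M = 16.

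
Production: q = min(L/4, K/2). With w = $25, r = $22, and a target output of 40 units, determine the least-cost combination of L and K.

L* = 160, K* = 80

With a fixed-proportions technology, the cost-minimizing bundle uses no slack in either input: L/4 = K/2 = q.
So L = 4·40 = 160 and K = 2·40 = 80.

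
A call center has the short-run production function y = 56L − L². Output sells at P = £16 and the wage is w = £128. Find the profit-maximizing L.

The marginal product of L is MP_L = 56 − 2L.
A price-taking firm hires until the value of the marginal product equals the wage: P·MP_L = w, so 16·(56 − 2L) = 128.
Then 56 − 2L = 8, giving L = 24.

L* = 24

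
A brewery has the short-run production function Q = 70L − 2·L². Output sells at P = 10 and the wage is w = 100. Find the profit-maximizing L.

L* = 15

The marginal product of L is MP_L = 70 − 4L.
A price-taking firm hires until the value of the marginal product equals the wage: P·MP_L = w, so 10·(70 − 4L) = 100.
Then 70 − 4L = 10, giving L = 15.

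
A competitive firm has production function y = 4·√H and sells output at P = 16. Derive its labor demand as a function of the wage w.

H(w) = 1024/w²

MP_H = (1/2)·4·H^(-1/2) = 2·H^(-1/2).
Setting P·MP_H = w: 32·H^(-1/2) = w.
Solving for H: H^(-1/2) = w/32, so H = (32/w)^(2).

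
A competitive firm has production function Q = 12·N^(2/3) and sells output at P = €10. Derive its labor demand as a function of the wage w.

MP_N = (2/3)·12·N^(-1/3) = 8·N^(-1/3).
Setting P·MP_N = w: 80·N^(-1/3) = w.
Solving for N: N^(-1/3) = w/80, so N = (80/w)^(3).

N(w) = 512000/w³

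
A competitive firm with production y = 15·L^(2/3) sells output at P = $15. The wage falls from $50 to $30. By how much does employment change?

From P·MP_L = w with MP_L = 10·L^(-1/3), the labor demand is L(w) = (150/w)^(3).
At w = 50: L = 27. At w = 30: L = 125.
ΔL = 125 − 27 = 98.

ΔL = 98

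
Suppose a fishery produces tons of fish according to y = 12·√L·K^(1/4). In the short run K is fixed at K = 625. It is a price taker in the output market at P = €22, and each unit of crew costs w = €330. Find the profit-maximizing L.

With K = 625, MP_L = (1/2)·12·L^(-1/2)·625^(1/4) = 30·L^(-1/2).
Profit maximization for a price taker requires P·MP_L = w: 22·30·L^(-1/2) = 330.
So L^(-1/2) = 0.5, which gives L = 4.

L* = 4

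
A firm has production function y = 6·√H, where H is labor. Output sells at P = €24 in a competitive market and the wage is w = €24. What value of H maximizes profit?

MP_H = (1/2)·6·H^(-1/2) = 3·H^(-1/2).
Profit maximization for a price taker requires P·MP_H = w: 24·3·H^(-1/2) = 24.
So H^(-1/2) = 1/3, which gives H = 9.

H* = 9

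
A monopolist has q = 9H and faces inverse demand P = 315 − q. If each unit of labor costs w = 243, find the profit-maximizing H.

Marginal revenue from the inverse demand is MR = 315 − 2q.
The marginal product is MP_H = 9.
A monopolist hires until marginal revenue product equals the wage: MR·MP_H = w.
(315 − 18H)·9 = 243, so H = 16.

H* = 16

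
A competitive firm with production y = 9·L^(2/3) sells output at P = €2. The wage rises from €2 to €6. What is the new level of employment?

L* = 8

From P·MP_L = w with MP_L = 6·L^(-1/3), the labor demand is L(w) = (12/w)^(3).
At w = 2: L = 216. At w = 6: L = 8.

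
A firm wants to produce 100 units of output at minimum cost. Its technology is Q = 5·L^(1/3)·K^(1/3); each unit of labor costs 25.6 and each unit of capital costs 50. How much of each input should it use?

L* = 125, K* = 64

Cost minimization requires the marginal rate of technical substitution to equal the input-price ratio: MP_L/MP_K = w/r.
Here MP_L/MP_K = (1/3)·(K/L)/(1/3) = (K/L). Setting this equal to 25.6/50 = 0.512 gives K = 0.512L.
Substituting into Q = 100: 5·L^(1/3)·(0.512L)^(1/3) = 100.
Solving, L = 125 and K = 64.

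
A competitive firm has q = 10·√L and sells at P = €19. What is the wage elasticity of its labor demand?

MP_L = (1/2)·10·L^(-1/2), so P·MP_L = w gives 95·L^(-1/2) = w.
Solving, L(w) = (95/w)^(2). This is a constant-elasticity form: L ∝ w^(−2), so ε = −2.

ε = -2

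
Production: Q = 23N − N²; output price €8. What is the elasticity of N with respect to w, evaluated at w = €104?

ε = -1.3

From P·MP_N = w with MP_N = 23 − 2N, labor demand is N(w) = (23 − w/8)/2.
dN/dw = −1/(16) = -0.0625.
At w = 104, N = 5, so ε = (dN/dw)·(w/N) = (-0.0625)·(104/5) = -1.3.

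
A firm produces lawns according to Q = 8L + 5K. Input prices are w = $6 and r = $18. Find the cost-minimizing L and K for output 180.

L* = 22.5, K* = 0

The inputs are perfect substitutes, so the firm uses whichever has the lower cost per unit of output.
Cost per unit of output via L is w/8 = 0.75; via K it is r/5 = 3.6. L is cheaper.
Producing Q = 180 with L alone: L = 22.5, K = 0.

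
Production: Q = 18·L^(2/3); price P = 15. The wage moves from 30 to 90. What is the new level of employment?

From P·MP_L = w with MP_L = 12·L^(-1/3), the labor demand is L(w) = (180/w)^(3).
At w = 30: L = 216. At w = 90: L = 8.

L* = 8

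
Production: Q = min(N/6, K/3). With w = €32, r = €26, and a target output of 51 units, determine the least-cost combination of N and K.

With a fixed-proportions technology, the cost-minimizing bundle uses no slack in either input: N/6 = K/3 = Q.
So N = 6·51 = 306 and K = 3·51 = 153.

N* = 306, K* = 153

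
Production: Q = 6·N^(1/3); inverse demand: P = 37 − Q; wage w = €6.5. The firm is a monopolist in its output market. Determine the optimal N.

N* = 8

Marginal revenue from the inverse demand is MR = 37 − 2Q.
The marginal product is MP_N = 2·N^(-2/3).
A monopolist hires until marginal revenue product equals the wage: MR·MP_N = w.
At N, Q = 6·N^(1/3). Substituting and solving: (37 − 12·N^(1/3))·2·N^(-2/3) = 6.5 gives N = 8.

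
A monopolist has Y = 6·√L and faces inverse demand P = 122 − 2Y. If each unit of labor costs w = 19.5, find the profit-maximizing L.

Marginal revenue from the inverse demand is MR = 122 − 4Y.
The marginal product is MP_L = 3·L^(-1/2).
A monopolist hires until marginal revenue product equals the wage: MR·MP_L = w.
At L, Y = 6·√L. Substituting and solving: (122 − 24·√L)·3·L^(-1/2) = 19.5 gives L = 16.

L* = 16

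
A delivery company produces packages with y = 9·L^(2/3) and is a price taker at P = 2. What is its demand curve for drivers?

MP_L = (2/3)·9·L^(-1/3) = 6·L^(-1/3).
Setting P·MP_L = w: 12·L^(-1/3) = w.
Solving for L: L^(-1/3) = w/12, so L = (12/w)^(3).

L(w) = 1728/w³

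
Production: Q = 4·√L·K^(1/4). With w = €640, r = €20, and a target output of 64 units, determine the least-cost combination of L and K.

Cost minimization requires the marginal rate of technical substitution to equal the input-price ratio: MP_L/MP_K = w/r.
Here MP_L/MP_K = (1/2)·(K/L)/(1/4) = 2·(K/L). Setting this equal to 640/20 = 32 gives K = 16L.
Substituting into Q = 64: 4·L^(1/2)·(16L)^(1/4) = 64.
Solving, L = 16 and K = 256.

L* = 16, K* = 256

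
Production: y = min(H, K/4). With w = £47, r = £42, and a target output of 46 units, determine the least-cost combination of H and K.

With a fixed-proportions technology, the cost-minimizing bundle uses no slack in either input: H = K/4 = y.
So H = 46 and K = 4·46 = 184.

H* = 46, K* = 184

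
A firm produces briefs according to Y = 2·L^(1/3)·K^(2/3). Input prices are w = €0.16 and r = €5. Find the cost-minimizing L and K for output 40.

Cost minimization requires the marginal rate of technical substitution to equal the input-price ratio: MP_L/MP_K = w/r.
Here MP_L/MP_K = (1/3)·(K/L)/(2/3) = 0.5·(K/L). Setting this equal to 0.16/5 = 0.032 gives K = 0.064L.
Substituting into Y = 40: 2·L^(1/3)·(0.064L)^(2/3) = 40.
Solving, L = 125 and K = 8.

L* = 125, K* = 8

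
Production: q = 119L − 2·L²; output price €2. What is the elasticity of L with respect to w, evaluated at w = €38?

ε = -0.19

From P·MP_L = w with MP_L = 119 − 4L, labor demand is L(w) = (119 − w/2)/4.
dL/dw = −1/(8) = -0.125.
At w = 38, L = 25, so ε = (dL/dw)·(w/L) = (-0.125)·(38/25) = -0.19.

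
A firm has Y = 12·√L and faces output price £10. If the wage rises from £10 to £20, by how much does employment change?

ΔL = -27

From P·MP_L = w with MP_L = 6·L^(-1/2), the labor demand is L(w) = (60/w)^(2).
At w = 10: L = 36. At w = 20: L = 9.
ΔL = 9 − 36 = -27.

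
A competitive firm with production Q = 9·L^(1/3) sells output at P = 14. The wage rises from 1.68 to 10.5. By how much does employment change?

From P·MP_L = w with MP_L = 3·L^(-2/3), the labor demand is L(w) = (42/w)^(3/2).
At w = 1.68: L = 125. At w = 10.5: L = 8.
ΔL = 8 − 125 = -117.

ΔL = -117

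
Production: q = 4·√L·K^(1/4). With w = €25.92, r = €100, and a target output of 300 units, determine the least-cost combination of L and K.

Cost minimization requires the marginal rate of technical substitution to equal the input-price ratio: MP_L/MP_K = w/r.
Here MP_L/MP_K = (1/2)·(K/L)/(1/4) = 2·(K/L). Setting this equal to 25.92/100 = 0.2592 gives K = 0.1296L.
Substituting into q = 300: 4·L^(1/2)·(0.1296L)^(1/4) = 300.
Solving, L = 625 and K = 81.

L* = 625, K* = 81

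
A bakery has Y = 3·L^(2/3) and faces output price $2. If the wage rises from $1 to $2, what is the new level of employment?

L* = 8

From P·MP_L = w with MP_L = 2·L^(-1/3), the labor demand is L(w) = (4/w)^(3).
At w = 1: L = 64. At w = 2: L = 8.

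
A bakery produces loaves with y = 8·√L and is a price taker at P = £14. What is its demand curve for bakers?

L(w) = 3136/w²

MP_L = (1/2)·8·L^(-1/2) = 4·L^(-1/2).
Setting P·MP_L = w: 56·L^(-1/2) = w.
Solving for L: L^(-1/2) = w/56, so L = (56/w)^(2).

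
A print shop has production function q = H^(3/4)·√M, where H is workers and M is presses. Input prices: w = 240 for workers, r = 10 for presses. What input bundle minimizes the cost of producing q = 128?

Cost minimization requires the marginal rate of technical substitution to equal the input-price ratio: MP_H/MP_M = w/r.
Here MP_H/MP_M = (3/4)·(M/H)/(1/2) = 1.5·(M/H). Setting this equal to 240/10 = 24 gives M = 16H.
Substituting into q = 128: H^(3/4)·(16H)^(1/2) = 128.
Solving, H = 16 and M = 256.

H* = 16, M* = 256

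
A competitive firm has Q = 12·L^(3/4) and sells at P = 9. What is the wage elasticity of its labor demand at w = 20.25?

MP_L = (3/4)·12·L^(-1/4), so P·MP_L = w gives 81·L^(-1/4) = w.
Solving, L(w) = (81/w)^(4). This is a constant-elasticity form: L ∝ w^(−4), so ε = −4.

ε = -4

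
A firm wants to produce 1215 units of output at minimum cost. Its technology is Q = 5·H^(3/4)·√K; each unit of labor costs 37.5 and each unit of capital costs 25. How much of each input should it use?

Cost minimization requires the marginal rate of technical substitution to equal the input-price ratio: MP_H/MP_K = w/r.
Here MP_H/MP_K = (3/4)·(K/H)/(1/2) = 1.5·(K/H). Setting this equal to 37.5/25 = 1.5 gives K = H.
Substituting into Q = 1215: 5·H^(3/4)·(H)^(1/2) = 1215.
Solving, H = 81 and K = 81.

H* = 81, K* = 81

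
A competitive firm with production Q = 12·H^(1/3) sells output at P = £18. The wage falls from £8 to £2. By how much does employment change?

From P·MP_H = w with MP_H = 4·H^(-2/3), the labor demand is H(w) = (72/w)^(3/2).
At w = 8: H = 27. At w = 2: H = 216.
ΔH = 216 − 27 = 189.

ΔH = 189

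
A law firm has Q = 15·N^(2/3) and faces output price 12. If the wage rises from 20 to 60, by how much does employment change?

ΔN = -208

From P·MP_N = w with MP_N = 10·N^(-1/3), the labor demand is N(w) = (120/w)^(3).
At w = 20: N = 216. At w = 60: N = 8.
ΔN = 8 − 216 = -208.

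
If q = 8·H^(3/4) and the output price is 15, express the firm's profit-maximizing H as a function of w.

H(w) = (90/w)^(4)

MP_H = (3/4)·8·H^(-1/4) = 6·H^(-1/4).
Setting P·MP_H = w: 90·H^(-1/4) = w.
Solving for H: H^(-1/4) = w/90, so H = (90/w)^(4).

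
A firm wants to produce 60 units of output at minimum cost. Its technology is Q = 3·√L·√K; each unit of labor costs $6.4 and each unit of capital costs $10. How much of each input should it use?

L* = 25, K* = 16

Cost minimization requires the marginal rate of technical substitution to equal the input-price ratio: MP_L/MP_K = w/r.
Here MP_L/MP_K = (1/2)·(K/L)/(1/2) = (K/L). Setting this equal to 6.4/10 = 0.64 gives K = 0.64L.
Substituting into Q = 60: 3·L^(1/2)·(0.64L)^(1/2) = 60.
Solving, L = 25 and K = 16.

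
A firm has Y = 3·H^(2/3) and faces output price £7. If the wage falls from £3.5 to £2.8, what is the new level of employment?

H* = 125

From P·MP_H = w with MP_H = 2·H^(-1/3), the labor demand is H(w) = (14/w)^(3).
At w = 3.5: H = 64. At w = 2.8: H = 125.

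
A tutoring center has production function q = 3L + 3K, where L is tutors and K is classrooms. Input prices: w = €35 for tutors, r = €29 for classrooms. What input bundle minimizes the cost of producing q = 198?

L* = 0, K* = 66

The inputs are perfect substitutes, so the firm uses whichever has the lower cost per unit of output.
Cost per unit of output via L is w/3 = 35/3; via K it is r/3 = 29/3. K is cheaper.
Producing q = 198 with K alone: L = 0, K = 66.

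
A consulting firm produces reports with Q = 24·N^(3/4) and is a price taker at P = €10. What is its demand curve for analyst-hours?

MP_N = (3/4)·24·N^(-1/4) = 18·N^(-1/4).
Setting P·MP_N = w: 180·N^(-1/4) = w.
Solving for N: N^(-1/4) = w/180, so N = (180/w)^(4).

N(w) = (180/w)^(4)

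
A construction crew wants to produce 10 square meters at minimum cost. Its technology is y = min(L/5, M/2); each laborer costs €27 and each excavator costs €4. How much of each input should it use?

With a fixed-proportions technology, the cost-minimizing bundle uses no slack in either input: L/5 = M/2 = y.
So L = 5·10 = 50 and M = 2·10 = 20.

L* = 50, M* = 20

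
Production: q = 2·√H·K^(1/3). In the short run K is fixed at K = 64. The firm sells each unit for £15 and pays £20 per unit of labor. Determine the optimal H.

With K = 64, MP_H = (1/2)·2·H^(-1/2)·64^(1/3) = 4·H^(-1/2).
Profit maximization for a price taker requires P·MP_H = w: 15·4·H^(-1/2) = 20.
So H^(-1/2) = 1/3, which gives H = 9.

H* = 9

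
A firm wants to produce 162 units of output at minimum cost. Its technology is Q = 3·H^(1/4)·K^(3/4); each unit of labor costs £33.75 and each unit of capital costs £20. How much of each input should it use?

Cost minimization requires the marginal rate of technical substitution to equal the input-price ratio: MP_H/MP_K = w/r.
Here MP_H/MP_K = (1/4)·(K/H)/(3/4) = (1/3)·(K/H). Setting this equal to 33.75/20 = 1.6875 gives K = 5.0625H.
Substituting into Q = 162: 3·H^(1/4)·(5.0625H)^(3/4) = 162.
Solving, H = 16 and K = 81.

H* = 16, K* = 81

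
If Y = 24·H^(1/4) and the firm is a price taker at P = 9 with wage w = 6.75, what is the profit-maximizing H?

MP_H = (1/4)·24·H^(-3/4) = 6·H^(-3/4).
Profit maximization for a price taker requires P·MP_H = w: 9·6·H^(-3/4) = 6.75.
So H^(-3/4) = 0.125, which gives H = 16.

H* = 16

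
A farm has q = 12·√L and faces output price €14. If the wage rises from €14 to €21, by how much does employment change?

From P·MP_L = w with MP_L = 6·L^(-1/2), the labor demand is L(w) = (84/w)^(2).
At w = 14: L = 36. At w = 21: L = 16.
ΔL = 16 − 36 = -20.

ΔL = -20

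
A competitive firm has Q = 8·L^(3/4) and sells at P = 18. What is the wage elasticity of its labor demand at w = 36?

MP_L = (3/4)·8·L^(-1/4), so P·MP_L = w gives 108·L^(-1/4) = w.
Solving, L(w) = (108/w)^(4). This is a constant-elasticity form: L ∝ w^(−4), so ε = −4.

ε = -4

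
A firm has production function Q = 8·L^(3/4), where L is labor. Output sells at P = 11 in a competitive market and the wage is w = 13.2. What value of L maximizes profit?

MP_L = (3/4)·8·L^(-1/4) = 6·L^(-1/4).
Profit maximization for a price taker requires P·MP_L = w: 11·6·L^(-1/4) = 13.2.
So L^(-1/4) = 0.2, which gives L = 625.

L* = 625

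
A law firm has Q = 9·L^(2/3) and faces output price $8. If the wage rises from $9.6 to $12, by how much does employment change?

From P·MP_L = w with MP_L = 6·L^(-1/3), the labor demand is L(w) = (48/w)^(3).
At w = 9.6: L = 125. At w = 12: L = 64.
ΔL = 64 − 125 = -61.

ΔL = -61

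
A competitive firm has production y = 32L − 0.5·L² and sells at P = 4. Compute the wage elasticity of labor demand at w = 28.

ε = -0.28

From P·MP_L = w with MP_L = 32 − L, labor demand is L(w) = 32 − w/4.
dL/dw = −1/(4) = -0.25.
At w = 28, L = 25, so ε = (dL/dw)·(w/L) = (-0.25)·(28/25) = -0.28.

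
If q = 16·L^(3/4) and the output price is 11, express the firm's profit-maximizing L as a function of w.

L(w) = (132/w)^(4)

MP_L = (3/4)·16·L^(-1/4) = 12·L^(-1/4).
Setting P·MP_L = w: 132·L^(-1/4) = w.
Solving for L: L^(-1/4) = w/132, so L = (132/w)^(4).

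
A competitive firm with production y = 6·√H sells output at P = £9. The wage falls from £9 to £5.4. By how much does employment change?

From P·MP_H = w with MP_H = 3·H^(-1/2), the labor demand is H(w) = (27/w)^(2).
At w = 9: H = 9. At w = 5.4: H = 25.
ΔH = 25 − 9 = 16.

ΔH = 16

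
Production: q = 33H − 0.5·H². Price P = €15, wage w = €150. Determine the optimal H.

The marginal product of H is MP_H = 33 − H.
A price-taking firm hires until the value of the marginal product equals the wage: P·MP_H = w, so 15·(33 − H) = 150.
Then 33 − H = 10, giving H = 23.

H* = 23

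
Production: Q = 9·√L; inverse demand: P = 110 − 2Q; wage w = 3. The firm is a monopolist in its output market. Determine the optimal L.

Marginal revenue from the inverse demand is MR = 110 − 4Q.
The marginal product is MP_L = 4.5·L^(-1/2).
A monopolist hires until marginal revenue product equals the wage: MR·MP_L = w.
At L, Q = 9·√L. Substituting and solving: (110 − 36·√L)·4.5·L^(-1/2) = 3 gives L = 9.

L* = 9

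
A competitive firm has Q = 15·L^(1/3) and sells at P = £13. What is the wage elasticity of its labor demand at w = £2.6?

MP_L = (1/3)·15·L^(-2/3), so P·MP_L = w gives 65·L^(-2/3) = w.
Solving, L(w) = (65/w)^(3/2). This is a constant-elasticity form: L ∝ w^(−3/2), so ε = −3/2.

ε = -1.5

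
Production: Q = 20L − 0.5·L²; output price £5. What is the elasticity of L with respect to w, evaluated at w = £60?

ε = -1.5

From P·MP_L = w with MP_L = 20 − L, labor demand is L(w) = 20 − w/5.
dL/dw = −1/(5) = -0.2.
At w = 60, L = 8, so ε = (dL/dw)·(w/L) = (-0.2)·(60/8) = -1.5.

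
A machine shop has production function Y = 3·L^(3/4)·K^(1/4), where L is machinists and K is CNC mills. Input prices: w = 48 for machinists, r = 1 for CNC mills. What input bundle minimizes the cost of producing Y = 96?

Cost minimization requires the marginal rate of technical substitution to equal the input-price ratio: MP_L/MP_K = w/r.
Here MP_L/MP_K = (3/4)·(K/L)/(1/4) = 3·(K/L). Setting this equal to 48/1 = 48 gives K = 16L.
Substituting into Y = 96: 3·L^(3/4)·(16L)^(1/4) = 96.
Solving, L = 16 and K = 256.

L* = 16, K* = 256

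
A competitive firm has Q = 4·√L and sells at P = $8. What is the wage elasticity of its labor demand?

MP_L = (1/2)·4·L^(-1/2), so P·MP_L = w gives 16·L^(-1/2) = w.
Solving, L(w) = (16/w)^(2). This is a constant-elasticity form: L ∝ w^(−2), so ε = −2.

ε = -2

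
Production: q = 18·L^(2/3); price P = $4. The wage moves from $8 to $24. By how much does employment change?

From P·MP_L = w with MP_L = 12·L^(-1/3), the labor demand is L(w) = (48/w)^(3).
At w = 8: L = 216. At w = 24: L = 8.
ΔL = 8 − 216 = -208.

ΔL = -208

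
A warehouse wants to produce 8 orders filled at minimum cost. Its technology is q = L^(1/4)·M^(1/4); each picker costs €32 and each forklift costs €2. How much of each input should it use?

Cost minimization requires the marginal rate of technical substitution to equal the input-price ratio: MP_L/MP_M = w/r.
Here MP_L/MP_M = (1/4)·(M/L)/(1/4) = (M/L). Setting this equal to 32/2 = 16 gives M = 16L.
Substituting into q = 8: L^(1/4)·(16L)^(1/4) = 8.
Solving, L = 16 and M = 256.

L* = 16, M* = 256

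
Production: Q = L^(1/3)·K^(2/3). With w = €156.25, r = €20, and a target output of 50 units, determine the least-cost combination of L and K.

Cost minimization requires the marginal rate of technical substitution to equal the input-price ratio: MP_L/MP_K = w/r.
Here MP_L/MP_K = (1/3)·(K/L)/(2/3) = 0.5·(K/L). Setting this equal to 156.25/20 = 7.8125 gives K = 15.625L.
Substituting into Q = 50: L^(1/3)·(15.625L)^(2/3) = 50.
Solving, L = 8 and K = 125.

L* = 8, K* = 125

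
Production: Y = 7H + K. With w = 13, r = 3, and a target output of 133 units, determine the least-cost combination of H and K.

The inputs are perfect substitutes, so the firm uses whichever has the lower cost per unit of output.
Cost per unit of output via H is 13/7; via K it is 3. H is cheaper.
Producing Y = 133 with H alone: H = 19, K = 0.

H* = 19, K* = 0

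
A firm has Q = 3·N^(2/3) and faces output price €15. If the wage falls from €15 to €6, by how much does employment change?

From P·MP_N = w with MP_N = 2·N^(-1/3), the labor demand is N(w) = (30/w)^(3).
At w = 15: N = 8. At w = 6: N = 125.
ΔN = 125 − 8 = 117.

ΔN = 117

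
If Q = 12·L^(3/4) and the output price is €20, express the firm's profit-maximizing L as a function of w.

MP_L = (3/4)·12·L^(-1/4) = 9·L^(-1/4).
Setting P·MP_L = w: 180·L^(-1/4) = w.
Solving for L: L^(-1/4) = w/180, so L = (180/w)^(4).

L(w) = (180/w)^(4)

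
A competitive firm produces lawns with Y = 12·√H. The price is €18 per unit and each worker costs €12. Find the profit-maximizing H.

MP_H = (1/2)·12·H^(-1/2) = 6·H^(-1/2).
Profit maximization for a price taker requires P·MP_H = w: 18·6·H^(-1/2) = 12.
So H^(-1/2) = 1/9, which gives H = 81.

H* = 81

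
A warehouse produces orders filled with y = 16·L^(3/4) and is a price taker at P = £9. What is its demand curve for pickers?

L(w) = (108/w)^(4)

MP_L = (3/4)·16·L^(-1/4) = 12·L^(-1/4).
Setting P·MP_L = w: 108·L^(-1/4) = w.
Solving for L: L^(-1/4) = w/108, so L = (108/w)^(4).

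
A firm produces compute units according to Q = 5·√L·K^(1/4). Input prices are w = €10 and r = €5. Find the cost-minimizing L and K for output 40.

L* = 16, K* = 16

Cost minimization requires the marginal rate of technical substitution to equal the input-price ratio: MP_L/MP_K = w/r.
Here MP_L/MP_K = (1/2)·(K/L)/(1/4) = 2·(K/L). Setting this equal to 10/5 = 2 gives K = L.
Substituting into Q = 40: 5·L^(1/2)·(L)^(1/4) = 40.
Solving, L = 16 and K = 16.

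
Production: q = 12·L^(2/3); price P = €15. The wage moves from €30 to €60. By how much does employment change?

From P·MP_L = w with MP_L = 8·L^(-1/3), the labor demand is L(w) = (120/w)^(3).
At w = 30: L = 64. At w = 60: L = 8.
ΔL = 8 − 64 = -56.

ΔL = -56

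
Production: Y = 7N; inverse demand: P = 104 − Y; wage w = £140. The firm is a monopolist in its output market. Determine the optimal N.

Marginal revenue from the inverse demand is MR = 104 − 2Y.
The marginal product is MP_N = 7.
A monopolist hires until marginal revenue product equals the wage: MR·MP_N = w.
(104 − 14N)·7 = 140, so N = 6.

N* = 6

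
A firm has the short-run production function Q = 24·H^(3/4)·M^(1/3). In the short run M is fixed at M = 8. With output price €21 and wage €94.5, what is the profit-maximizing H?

H* = 4096

With M = 8, MP_H = (3/4)·24·H^(-1/4)·8^(1/3) = 36·H^(-1/4).
Profit maximization for a price taker requires P·MP_H = w: 21·36·H^(-1/4) = 94.5.
So H^(-1/4) = 0.125, which gives H = 4096.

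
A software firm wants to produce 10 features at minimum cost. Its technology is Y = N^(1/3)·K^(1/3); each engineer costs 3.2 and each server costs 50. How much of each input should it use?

Cost minimization requires the marginal rate of technical substitution to equal the input-price ratio: MP_N/MP_K = w/r.
Here MP_N/MP_K = (1/3)·(K/N)/(1/3) = (K/N). Setting this equal to 3.2/50 = 0.064 gives K = 0.064N.
Substituting into Y = 10: N^(1/3)·(0.064N)^(1/3) = 10.
Solving, N = 125 and K = 8.

N* = 125, K* = 8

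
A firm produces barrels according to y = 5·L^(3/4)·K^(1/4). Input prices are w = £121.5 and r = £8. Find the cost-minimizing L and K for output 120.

L* = 16, K* = 81

Cost minimization requires the marginal rate of technical substitution to equal the input-price ratio: MP_L/MP_K = w/r.
Here MP_L/MP_K = (3/4)·(K/L)/(1/4) = 3·(K/L). Setting this equal to 121.5/8 = 15.1875 gives K = 5.0625L.
Substituting into y = 120: 5·L^(3/4)·(5.0625L)^(1/4) = 120.
Solving, L = 16 and K = 81.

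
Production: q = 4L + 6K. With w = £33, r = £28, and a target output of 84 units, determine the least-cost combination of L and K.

The inputs are perfect substitutes, so the firm uses whichever has the lower cost per unit of output.
Cost per unit of output via L is w/4 = 8.25; via K it is r/6 = 14/3. K is cheaper.
Producing q = 84 with K alone: L = 0, K = 14.

L* = 0, K* = 14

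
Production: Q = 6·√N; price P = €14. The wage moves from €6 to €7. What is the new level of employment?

From P·MP_N = w with MP_N = 3·N^(-1/2), the labor demand is N(w) = (42/w)^(2).
At w = 6: N = 49. At w = 7: N = 36.

N* = 36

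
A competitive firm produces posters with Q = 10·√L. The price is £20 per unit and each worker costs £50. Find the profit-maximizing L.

L* = 4

MP_L = (1/2)·10·L^(-1/2) = 5·L^(-1/2).
Profit maximization for a price taker requires P·MP_L = w: 20·5·L^(-1/2) = 50.
So L^(-1/2) = 0.5, which gives L = 4.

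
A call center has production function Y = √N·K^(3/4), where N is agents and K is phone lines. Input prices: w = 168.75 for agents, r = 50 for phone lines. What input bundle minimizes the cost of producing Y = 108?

N* = 16, K* = 81

Cost minimization requires the marginal rate of technical substitution to equal the input-price ratio: MP_N/MP_K = w/r.
Here MP_N/MP_K = (1/2)·(K/N)/(3/4) = (2/3)·(K/N). Setting this equal to 168.75/50 = 3.375 gives K = 5.0625N.
Substituting into Y = 108: N^(1/2)·(5.0625N)^(3/4) = 108.
Solving, N = 16 and K = 81.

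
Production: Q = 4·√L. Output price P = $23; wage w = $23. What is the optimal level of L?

L* = 4

MP_L = (1/2)·4·L^(-1/2) = 2·L^(-1/2).
Profit maximization for a price taker requires P·MP_L = w: 23·2·L^(-1/2) = 23.
So L^(-1/2) = 0.5, which gives L = 4.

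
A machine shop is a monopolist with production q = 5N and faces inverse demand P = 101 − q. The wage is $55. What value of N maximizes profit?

Marginal revenue from the inverse demand is MR = 101 − 2q.
The marginal product is MP_N = 5.
A monopolist hires until marginal revenue product equals the wage: MR·MP_N = w.
(101 − 10N)·5 = 55, so N = 9.

N* = 9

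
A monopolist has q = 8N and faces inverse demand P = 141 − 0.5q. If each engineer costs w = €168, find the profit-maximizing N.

Marginal revenue from the inverse demand is MR = 141 − q.
The marginal product is MP_N = 8.
A monopolist hires until marginal revenue product equals the wage: MR·MP_N = w.
(141 − 8N)·8 = 168, so N = 15.

N* = 15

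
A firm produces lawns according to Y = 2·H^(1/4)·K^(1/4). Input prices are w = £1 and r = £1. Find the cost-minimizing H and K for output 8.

H* = 16, K* = 16

Cost minimization requires the marginal rate of technical substitution to equal the input-price ratio: MP_H/MP_K = w/r.
Here MP_H/MP_K = (1/4)·(K/H)/(1/4) = (K/H). Setting this equal to 1/1 = 1 gives K = H.
Substituting into Y = 8: 2·H^(1/4)·(H)^(1/4) = 8.
Solving, H = 16 and K = 16.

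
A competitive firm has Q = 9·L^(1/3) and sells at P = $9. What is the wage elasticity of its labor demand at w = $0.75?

MP_L = (1/3)·9·L^(-2/3), so P·MP_L = w gives 27·L^(-2/3) = w.
Solving, L(w) = (27/w)^(3/2). This is a constant-elasticity form: L ∝ w^(−3/2), so ε = −3/2.

ε = -1.5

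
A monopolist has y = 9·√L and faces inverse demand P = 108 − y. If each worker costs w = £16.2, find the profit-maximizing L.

L* = 25

Marginal revenue from the inverse demand is MR = 108 − 2y.
The marginal product is MP_L = 4.5·L^(-1/2).
A monopolist hires until marginal revenue product equals the wage: MR·MP_L = w.
At L, y = 9·√L. Substituting and solving: (108 − 18·√L)·4.5·L^(-1/2) = 16.2 gives L = 25.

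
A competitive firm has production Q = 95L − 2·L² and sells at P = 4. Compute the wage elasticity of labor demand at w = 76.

From P·MP_L = w with MP_L = 95 − 4L, labor demand is L(w) = (95 − w/4)/4.
dL/dw = −1/(16) = -0.0625.
At w = 76, L = 19, so ε = (dL/dw)·(w/L) = (-0.0625)·(76/19) = -0.25.

ε = -0.25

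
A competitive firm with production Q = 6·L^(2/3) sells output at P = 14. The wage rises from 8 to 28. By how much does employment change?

ΔL = -335

From P·MP_L = w with MP_L = 4·L^(-1/3), the labor demand is L(w) = (56/w)^(3).
At w = 8: L = 343. At w = 28: L = 8.
ΔL = 8 − 343 = -335.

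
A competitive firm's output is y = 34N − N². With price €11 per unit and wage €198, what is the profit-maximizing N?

The marginal product of N is MP_N = 34 − 2N.
A price-taking firm hires until the value of the marginal product equals the wage: P·MP_N = w, so 11·(34 − 2N) = 198.
Then 34 − 2N = 18, giving N = 8.

N* = 8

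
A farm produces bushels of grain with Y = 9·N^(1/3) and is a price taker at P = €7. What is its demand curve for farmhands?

N(w) = (21/w)^(3/2)

MP_N = (1/3)·9·N^(-2/3) = 3·N^(-2/3).
Setting P·MP_N = w: 21·N^(-2/3) = w.
Solving for N: N^(-2/3) = w/21, so N = (21/w)^(3/2).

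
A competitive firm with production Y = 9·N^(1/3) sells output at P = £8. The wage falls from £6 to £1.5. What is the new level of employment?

From P·MP_N = w with MP_N = 3·N^(-2/3), the labor demand is N(w) = (24/w)^(3/2).
At w = 6: N = 8. At w = 1.5: N = 64.

N* = 64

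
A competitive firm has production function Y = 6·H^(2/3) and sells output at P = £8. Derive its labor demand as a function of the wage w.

H(w) = 32768/w³

MP_H = (2/3)·6·H^(-1/3) = 4·H^(-1/3).
Setting P·MP_H = w: 32·H^(-1/3) = w.
Solving for H: H^(-1/3) = w/32, so H = (32/w)^(3).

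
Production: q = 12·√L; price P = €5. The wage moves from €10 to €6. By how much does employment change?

From P·MP_L = w with MP_L = 6·L^(-1/2), the labor demand is L(w) = (30/w)^(2).
At w = 10: L = 9. At w = 6: L = 25.
ΔL = 25 − 9 = 16.

ΔL = 16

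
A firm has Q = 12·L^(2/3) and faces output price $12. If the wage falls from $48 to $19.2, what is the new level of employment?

L* = 125

From P·MP_L = w with MP_L = 8·L^(-1/3), the labor demand is L(w) = (96/w)^(3).
At w = 48: L = 8. At w = 19.2: L = 125.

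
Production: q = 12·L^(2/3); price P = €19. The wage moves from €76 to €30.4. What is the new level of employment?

L* = 125

From P·MP_L = w with MP_L = 8·L^(-1/3), the labor demand is L(w) = (152/w)^(3).
At w = 76: L = 8. At w = 30.4: L = 125.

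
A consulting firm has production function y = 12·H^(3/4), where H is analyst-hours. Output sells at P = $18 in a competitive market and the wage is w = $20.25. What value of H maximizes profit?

MP_H = (3/4)·12·H^(-1/4) = 9·H^(-1/4).
Profit maximization for a price taker requires P·MP_H = w: 18·9·H^(-1/4) = 20.25.
So H^(-1/4) = 0.125, which gives H = 4096.

H* = 4096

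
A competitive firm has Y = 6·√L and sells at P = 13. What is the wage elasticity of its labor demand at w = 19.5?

ε = -2

MP_L = (1/2)·6·L^(-1/2), so P·MP_L = w gives 39·L^(-1/2) = w.
Solving, L(w) = (39/w)^(2). This is a constant-elasticity form: L ∝ w^(−2), so ε = −2.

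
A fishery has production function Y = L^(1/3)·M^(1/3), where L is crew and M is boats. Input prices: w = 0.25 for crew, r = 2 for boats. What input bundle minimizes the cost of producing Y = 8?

L* = 64, M* = 8

Cost minimization requires the marginal rate of technical substitution to equal the input-price ratio: MP_L/MP_M = w/r.
Here MP_L/MP_M = (1/3)·(M/L)/(1/3) = (M/L). Setting this equal to 0.25/2 = 0.125 gives M = 0.125L.
Substituting into Y = 8: L^(1/3)·(0.125L)^(1/3) = 8.
Solving, L = 64 and M = 8.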